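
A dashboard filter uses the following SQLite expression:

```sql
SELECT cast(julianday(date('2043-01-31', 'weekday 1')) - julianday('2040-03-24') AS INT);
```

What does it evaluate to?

1045

`weekday 1` advances to the next Monday; 2043-01-31 is a Saturday, so it moves forward to 2043-02-02.
7 days remain in March 2040 after the 24th (31 − 24).
Full months from April 2040 through January 2043 contribute their day counts.
Then 2 days into February 2043.
Total: 7 + 30 + 31 + 30 + 31 + 31 + 30 + 31 + 30 + 31 + 31 + 28 + 31 + 30 + 31 + 30 + 31 + 31 + 30 + 31 + 30 + 31 + 31 + 28 + 31 + 30 + 31 + 30 + 31 + 31 + 30 + 31 + 30 + 31 + 31 + 2 = 1045.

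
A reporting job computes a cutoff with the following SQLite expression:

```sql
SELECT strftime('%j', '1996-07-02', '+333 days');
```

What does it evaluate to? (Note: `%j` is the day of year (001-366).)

First apply '+333 days': 1996-07-02 → 1997-05-31.
Day-of-year for 1997-05-31: days since 1997-01-01 inclusive = 151, zero-padded to 151.

151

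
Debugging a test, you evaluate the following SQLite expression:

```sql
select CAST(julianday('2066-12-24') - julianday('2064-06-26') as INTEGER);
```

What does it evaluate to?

911

4 days remain in June 2064 after the 26th (30 − 26).
Full months from July 2064 through November 2066 contribute their day counts.
Then 24 days into December 2066.
Total: 4 + 31 + 31 + 30 + 31 + 30 + 31 + 31 + 28 + 31 + 30 + 31 + 30 + 31 + 31 + 30 + 31 + 30 + 31 + 31 + 28 + 31 + 30 + 31 + 30 + 31 + 31 + 30 + 31 + 30 + 24 = 911.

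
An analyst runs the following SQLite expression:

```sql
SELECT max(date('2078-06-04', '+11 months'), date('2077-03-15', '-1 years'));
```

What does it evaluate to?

2079-05-04

date('2078-06-04', '+11 months') → 2079-05-04.
date('2077-03-15', '-1 years') → 2076-03-15.
Later of the two is 2079-05-04.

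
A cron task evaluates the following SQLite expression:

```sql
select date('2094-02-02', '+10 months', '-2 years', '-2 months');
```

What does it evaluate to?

Adding +10 months to 2094-02-02 gives 2094-12-02.
Adding -2 years to 2094-12-02 gives 2092-12-02.
Adding -2 months to 2092-12-02 gives 2092-10-02.

2092-10-02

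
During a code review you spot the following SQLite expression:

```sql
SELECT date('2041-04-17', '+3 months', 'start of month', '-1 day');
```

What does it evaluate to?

Adding +3 months to 2041-04-17 gives 2041-07-17.
`start of month` rewinds 2041-07-17 to 2041-07-01.
Going back 1 day from 2041-07-01 reaches 2041-06-30 (last day of June, 30 days).

2041-06-30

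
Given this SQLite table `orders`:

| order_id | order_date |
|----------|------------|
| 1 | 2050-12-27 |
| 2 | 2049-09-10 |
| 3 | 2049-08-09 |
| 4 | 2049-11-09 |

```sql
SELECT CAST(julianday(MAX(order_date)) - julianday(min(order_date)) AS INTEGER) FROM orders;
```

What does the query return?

505

MIN = 2049-08-09, MAX = 2050-12-27.
22 days remain in August 2049 after the 9th (31 − 9).
Full months from September 2049 through November 2050 contribute their day counts.
Then 27 days into December 2050.
Total: 22 + 30 + 31 + 30 + 31 + 31 + 28 + 31 + 30 + 31 + 30 + 31 + 31 + 30 + 31 + 30 + 27 = 505.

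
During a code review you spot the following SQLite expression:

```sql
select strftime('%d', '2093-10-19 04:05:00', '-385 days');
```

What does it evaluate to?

First apply '-385 days': 2093-10-19 04:05:00 → 2092-09-29 04:05:00.
`%d` extracts the 2-digit day of month: 29.

29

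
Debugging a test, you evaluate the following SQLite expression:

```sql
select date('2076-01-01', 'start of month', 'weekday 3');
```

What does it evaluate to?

2076-01-01

`start of month` rewinds 2076-01-01 to 2076-01-01.
`weekday 3` advances to the next Wednesday; 2076-01-01 is already a Wednesday, so it stays at 2076-01-01.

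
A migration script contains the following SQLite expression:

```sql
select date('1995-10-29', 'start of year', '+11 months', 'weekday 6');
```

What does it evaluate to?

`start of year` rewinds 1995-10-29 to 1995-01-01.
Adding +11 months to 1995-01-01 gives 1995-12-01.
`weekday 6` advances to the next Saturday; 1995-12-01 is a Friday, so it moves forward to 1995-12-02.

1995-12-02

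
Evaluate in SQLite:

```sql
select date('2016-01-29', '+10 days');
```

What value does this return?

2016-02-08

January 2016 has 31 days; 2 remain after the 29th, so 3 days reach 2016-02-01.
Advancing 7 more days within February lands on 2016-02-08.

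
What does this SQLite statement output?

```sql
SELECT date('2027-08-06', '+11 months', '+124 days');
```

2028-11-07

Adding +11 months to 2027-08-06 gives 2028-07-06.
Applying '+124 days' to 2028-07-06: counting 124 days forward gives 2028-11-07.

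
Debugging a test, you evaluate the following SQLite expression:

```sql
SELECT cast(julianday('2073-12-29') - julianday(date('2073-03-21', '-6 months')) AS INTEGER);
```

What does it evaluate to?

464

Adding -6 months to 2073-03-21 gives 2072-09-21.
9 days remain in September 2072 after the 21st (30 − 21).
Full months from October 2072 through November 2073 contribute their day counts.
Then 29 days into December 2073.
Total: 9 + 31 + 30 + 31 + 31 + 28 + 31 + 30 + 31 + 30 + 31 + 31 + 30 + 31 + 30 + 29 = 464.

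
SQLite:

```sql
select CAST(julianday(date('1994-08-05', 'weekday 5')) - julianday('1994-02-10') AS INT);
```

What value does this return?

176

`weekday 5` advances to the next Friday; 1994-08-05 is already a Friday, so it stays at 1994-08-05.
18 days remain in February 1994 after the 10th (28 − 10).
March 1994: 31 days.
April 1994: 30 days.
May 1994: 31 days.
June 1994: 30 days.
July 1994: 31 days.
Then 5 days into August 1994.
Total: 18 + 31 + 30 + 31 + 30 + 31 + 5 = 176.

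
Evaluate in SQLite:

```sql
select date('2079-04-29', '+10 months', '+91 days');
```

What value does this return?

Adding +10 months to 2079-04-29 gives 2080-02-29.
Applying '+91 days' to 2080-02-29: counting 91 days forward gives 2080-05-30.

2080-05-30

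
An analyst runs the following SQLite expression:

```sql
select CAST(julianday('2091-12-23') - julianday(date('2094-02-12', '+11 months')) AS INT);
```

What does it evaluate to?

-1116

Adding +11 months to 2094-02-12 gives 2095-01-12.
8 days remain in December 2091 after the 23rd (31 − 23).
Full months from January 2092 through December 2094 contribute their day counts.
Then 12 days into January 2095.
Total: 8 + 31 + 29 + 31 + 30 + 31 + 30 + 31 + 31 + 30 + 31 + 30 + 31 + 31 + 28 + 31 + 30 + 31 + 30 + 31 + 31 + 30 + 31 + 30 + 31 + 31 + 28 + 31 + 30 + 31 + 30 + 31 + 31 + 30 + 31 + 30 + 31 + 12 = 1116.
The subtraction is earlier − later, so the result is −1116 → -1116.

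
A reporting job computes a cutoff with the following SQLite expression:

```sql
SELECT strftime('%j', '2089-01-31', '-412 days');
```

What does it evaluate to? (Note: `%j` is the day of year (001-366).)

First apply '-412 days': 2089-01-31 → 2087-12-16.
Day-of-year for 2087-12-16: days since 2087-01-01 inclusive = 350, zero-padded to 350.

350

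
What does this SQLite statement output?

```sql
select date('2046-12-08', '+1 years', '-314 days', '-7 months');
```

2046-06-28

Adding +1 year to 2046-12-08 gives 2047-12-08.
Applying '-314 days' to 2047-12-08: counting 314 days back gives 2047-01-28.
Adding -7 months to 2047-01-28 gives 2046-06-28.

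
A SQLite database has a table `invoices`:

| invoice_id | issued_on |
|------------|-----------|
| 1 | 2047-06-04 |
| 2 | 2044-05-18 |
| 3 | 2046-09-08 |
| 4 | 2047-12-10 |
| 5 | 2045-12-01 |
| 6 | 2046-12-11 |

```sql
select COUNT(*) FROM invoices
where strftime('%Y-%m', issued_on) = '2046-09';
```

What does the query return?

1

Rows with year-month 2046-09: 2046-09-08 → 1.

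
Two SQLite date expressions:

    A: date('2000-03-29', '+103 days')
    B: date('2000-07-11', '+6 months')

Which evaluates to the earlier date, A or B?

A = 2000-07-10.
B = 2001-01-11.
A is earlier.

A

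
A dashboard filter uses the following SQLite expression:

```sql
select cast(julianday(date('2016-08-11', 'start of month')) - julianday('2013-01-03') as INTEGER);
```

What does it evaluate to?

`start of month` rewinds 2016-08-11 to 2016-08-01.
28 days remain in January 2013 after the 3rd (31 − 3).
Full months from February 2013 through July 2016 contribute their day counts.
Then 1 day into August 2016.
Total: 28 + 28 + 31 + 30 + 31 + 30 + 31 + 31 + 30 + 31 + 30 + 31 + 31 + 28 + 31 + 30 + 31 + 30 + 31 + 31 + 30 + 31 + 30 + 31 + 31 + 28 + 31 + 30 + 31 + 30 + 31 + 31 + 30 + 31 + 30 + 31 + 31 + 29 + 31 + 30 + 31 + 30 + 31 + 1 = 1306.

1306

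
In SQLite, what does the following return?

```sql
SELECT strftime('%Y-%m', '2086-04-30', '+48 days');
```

2086-06

First apply '+48 days': 2086-04-30 → 2086-06-17.
`%Y-%m` extracts the year-month: 2086-06.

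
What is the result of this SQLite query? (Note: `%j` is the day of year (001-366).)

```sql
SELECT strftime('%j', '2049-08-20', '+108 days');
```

First apply '+108 days': 2049-08-20 → 2049-12-06.
Day-of-year for 2049-12-06: days since 2049-01-01 inclusive = 340, zero-padded to 340.

340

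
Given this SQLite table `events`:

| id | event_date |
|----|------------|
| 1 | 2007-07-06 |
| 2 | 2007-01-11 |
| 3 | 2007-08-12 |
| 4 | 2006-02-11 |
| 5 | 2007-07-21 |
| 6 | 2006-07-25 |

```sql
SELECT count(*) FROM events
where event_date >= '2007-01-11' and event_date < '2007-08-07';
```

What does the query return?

3

Rows in [2007-01-11, 2007-08-07): 2007-07-06, 2007-01-11, 2007-07-21 → 3 rows.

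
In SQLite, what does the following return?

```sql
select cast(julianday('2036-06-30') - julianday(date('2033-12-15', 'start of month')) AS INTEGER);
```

942

`start of month` rewinds 2033-12-15 to 2033-12-01.
30 days remain in December 2033 after the 1st (31 − 1).
Full months from January 2034 through May 2036 contribute their day counts.
Then 30 days into June 2036.
Total: 30 + 31 + 28 + 31 + 30 + 31 + 30 + 31 + 31 + 30 + 31 + 30 + 31 + 31 + 28 + 31 + 30 + 31 + 30 + 31 + 31 + 30 + 31 + 30 + 31 + 31 + 29 + 31 + 30 + 31 + 30 = 942.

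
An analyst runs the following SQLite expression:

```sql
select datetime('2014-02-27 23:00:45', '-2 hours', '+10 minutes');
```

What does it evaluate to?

2014-02-27 21:10:45

-2 hours from 2014-02-27 23:00:45 is 2014-02-27 21:00:45.
+10 minutes from 2014-02-27 21:00:45 is 2014-02-27 21:10:45.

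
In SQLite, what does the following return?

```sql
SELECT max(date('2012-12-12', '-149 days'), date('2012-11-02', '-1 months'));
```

2012-10-02

date('2012-12-12', '-149 days') → 2012-07-16.
date('2012-11-02', '-1 months') → 2012-10-02.
Later of the two is 2012-10-02.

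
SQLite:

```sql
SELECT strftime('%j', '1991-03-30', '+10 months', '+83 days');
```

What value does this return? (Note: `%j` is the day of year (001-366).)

First apply '+10 months', '+83 days': 1991-03-30 → 1992-04-22.
Day-of-year for 1992-04-22: days since 1992-01-01 inclusive = 113, zero-padded to 113.

113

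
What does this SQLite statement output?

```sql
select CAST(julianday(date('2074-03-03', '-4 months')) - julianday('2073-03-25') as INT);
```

223

Adding -4 months to 2074-03-03 gives 2073-11-03.
6 days remain in March 2073 after the 25th (31 − 25).
Full months from April 2073 through October 2073 contribute their day counts.
Then 3 days into November 2073.
Total: 6 + 30 + 31 + 30 + 31 + 31 + 30 + 31 + 3 = 223.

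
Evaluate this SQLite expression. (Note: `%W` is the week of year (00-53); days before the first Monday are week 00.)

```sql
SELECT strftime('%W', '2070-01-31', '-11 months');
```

First apply '-11 months': 2070-01-31 → 2069-03-03.
2069-03-03 is a Sunday. SQLite's %W counts Mondays since the year started; the result is 08.

08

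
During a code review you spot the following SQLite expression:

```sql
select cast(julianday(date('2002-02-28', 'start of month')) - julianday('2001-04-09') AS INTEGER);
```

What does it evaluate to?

`start of month` rewinds 2002-02-28 to 2002-02-01.
21 days remain in April 2001 after the 9th (30 − 9).
Full months from May 2001 through January 2002 contribute their day counts.
Then 1 day into February 2002.
Total: 21 + 31 + 30 + 31 + 31 + 30 + 31 + 30 + 31 + 31 + 1 = 298.

298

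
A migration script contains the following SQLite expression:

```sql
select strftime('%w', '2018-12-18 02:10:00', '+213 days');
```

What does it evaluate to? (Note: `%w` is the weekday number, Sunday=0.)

5

First apply '+213 days': 2018-12-18 02:10:00 → 2019-07-19 02:10:00.
2019-07-19 is a Friday; with Sunday=0 that is 5.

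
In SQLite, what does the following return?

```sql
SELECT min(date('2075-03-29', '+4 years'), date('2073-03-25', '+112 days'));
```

date('2075-03-29', '+4 years') → 2079-03-29.
date('2073-03-25', '+112 days') → 2073-07-15.
Earlier of the two is 2073-07-15.

2073-07-15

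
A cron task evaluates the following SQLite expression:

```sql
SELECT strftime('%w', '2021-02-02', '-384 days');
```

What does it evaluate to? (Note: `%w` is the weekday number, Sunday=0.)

3

First apply '-384 days': 2021-02-02 → 2020-01-15.
2020-01-15 is a Wednesday; with Sunday=0 that is 3.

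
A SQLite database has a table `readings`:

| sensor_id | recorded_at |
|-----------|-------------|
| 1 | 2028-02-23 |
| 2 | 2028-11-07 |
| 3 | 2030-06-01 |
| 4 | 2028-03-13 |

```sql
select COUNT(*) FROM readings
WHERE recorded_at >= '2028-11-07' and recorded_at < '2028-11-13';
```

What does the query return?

1

Rows in [2028-11-07, 2028-11-13): 2028-11-07 → 1 row.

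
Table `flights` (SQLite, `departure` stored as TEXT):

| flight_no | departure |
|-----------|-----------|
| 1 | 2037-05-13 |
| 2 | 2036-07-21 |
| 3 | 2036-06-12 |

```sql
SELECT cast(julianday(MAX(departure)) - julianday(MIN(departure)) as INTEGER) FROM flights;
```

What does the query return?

MIN = 2036-06-12, MAX = 2037-05-13.
18 days remain in June 2036 after the 12th (30 − 12).
Full months from July 2036 through April 2037 contribute their day counts.
Then 13 days into May 2037.
Total: 18 + 31 + 31 + 30 + 31 + 30 + 31 + 31 + 28 + 31 + 30 + 13 = 335.

335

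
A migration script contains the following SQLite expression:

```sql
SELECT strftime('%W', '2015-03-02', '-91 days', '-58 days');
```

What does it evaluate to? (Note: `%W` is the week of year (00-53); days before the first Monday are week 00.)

39

First apply '-91 days', '-58 days': 2015-03-02 → 2014-10-04.
2014-10-04 is a Saturday. SQLite's %W counts Mondays since the year started; the result is 39.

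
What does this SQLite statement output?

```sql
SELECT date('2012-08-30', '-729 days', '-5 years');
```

Applying '-729 days' to 2012-08-30: counting 729 days back gives 2010-09-01.
Adding -5 years to 2010-09-01 gives 2005-09-01.

2005-09-01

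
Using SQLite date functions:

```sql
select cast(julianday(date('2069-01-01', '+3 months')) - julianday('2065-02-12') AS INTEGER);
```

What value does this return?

Adding +3 months to 2069-01-01 gives 2069-04-01.
16 days remain in February 2065 after the 12th (28 − 12).
Full months from March 2065 through March 2069 contribute their day counts.
Then 1 day into April 2069.
Total: 16 + 31 + 30 + 31 + 30 + 31 + 31 + 30 + 31 + 30 + 31 + 31 + 28 + 31 + 30 + 31 + 30 + 31 + 31 + 30 + 31 + 30 + 31 + 31 + 28 + 31 + 30 + 31 + 30 + 31 + 31 + 30 + 31 + 30 + 31 + 31 + 29 + 31 + 30 + 31 + 30 + 31 + 31 + 30 + 31 + 30 + 31 + 31 + 28 + 31 + 1 = 1509.

1509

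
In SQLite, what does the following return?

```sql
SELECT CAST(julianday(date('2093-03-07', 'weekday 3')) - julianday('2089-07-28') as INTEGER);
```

1322

`weekday 3` advances to the next Wednesday; 2093-03-07 is a Saturday, so it moves forward to 2093-03-11.
3 days remain in July 2089 after the 28th (31 − 28).
Full months from August 2089 through February 2093 contribute their day counts.
Then 11 days into March 2093.
Total: 3 + 31 + 30 + 31 + 30 + 31 + 31 + 28 + 31 + 30 + 31 + 30 + 31 + 31 + 30 + 31 + 30 + 31 + 31 + 28 + 31 + 30 + 31 + 30 + 31 + 31 + 30 + 31 + 30 + 31 + 31 + 29 + 31 + 30 + 31 + 30 + 31 + 31 + 30 + 31 + 30 + 31 + 31 + 28 + 11 = 1322.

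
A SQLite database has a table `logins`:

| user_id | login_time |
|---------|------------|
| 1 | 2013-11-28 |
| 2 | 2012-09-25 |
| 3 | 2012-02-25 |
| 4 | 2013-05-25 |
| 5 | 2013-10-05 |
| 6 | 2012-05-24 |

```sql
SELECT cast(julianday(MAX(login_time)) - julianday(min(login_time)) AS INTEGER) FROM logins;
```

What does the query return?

642

MIN = 2012-02-25, MAX = 2013-11-28.
4 days remain in February 2012 after the 25th (29 − 25).
Full months from March 2012 through October 2013 contribute their day counts.
Then 28 days into November 2013.
Total: 4 + 31 + 30 + 31 + 30 + 31 + 31 + 30 + 31 + 30 + 31 + 31 + 28 + 31 + 30 + 31 + 30 + 31 + 31 + 30 + 31 + 28 = 642.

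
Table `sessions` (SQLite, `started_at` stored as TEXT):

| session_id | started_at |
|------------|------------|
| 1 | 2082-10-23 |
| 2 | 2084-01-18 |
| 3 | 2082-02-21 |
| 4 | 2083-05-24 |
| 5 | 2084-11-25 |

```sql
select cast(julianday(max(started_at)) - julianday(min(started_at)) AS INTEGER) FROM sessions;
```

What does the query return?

MIN = 2082-02-21, MAX = 2084-11-25.
7 days remain in February 2082 after the 21st (28 − 21).
Full months from March 2082 through October 2084 contribute their day counts.
Then 25 days into November 2084.
Total: 7 + 31 + 30 + 31 + 30 + 31 + 31 + 30 + 31 + 30 + 31 + 31 + 28 + 31 + 30 + 31 + 30 + 31 + 31 + 30 + 31 + 30 + 31 + 31 + 29 + 31 + 30 + 31 + 30 + 31 + 31 + 30 + 31 + 25 = 1008.

1008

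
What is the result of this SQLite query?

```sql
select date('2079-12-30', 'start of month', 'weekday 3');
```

`start of month` rewinds 2079-12-30 to 2079-12-01.
`weekday 3` advances to the next Wednesday; 2079-12-01 is a Friday, so it moves forward to 2079-12-06.

2079-12-06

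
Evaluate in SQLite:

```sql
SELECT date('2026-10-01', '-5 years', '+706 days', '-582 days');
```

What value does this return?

Adding -5 years to 2026-10-01 gives 2021-10-01.
Applying '+706 days' to 2021-10-01: counting 706 days forward gives 2023-09-07.
Applying '-582 days' to 2023-09-07: counting 582 days back gives 2022-02-02.

2022-02-02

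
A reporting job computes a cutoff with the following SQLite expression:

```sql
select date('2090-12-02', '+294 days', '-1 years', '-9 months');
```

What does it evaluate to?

2089-12-22

Applying '+294 days' to 2090-12-02: counting 294 days forward gives 2091-09-22.
Adding -1 year to 2091-09-22 gives 2090-09-22.
Adding -9 months to 2090-09-22 gives 2089-12-22.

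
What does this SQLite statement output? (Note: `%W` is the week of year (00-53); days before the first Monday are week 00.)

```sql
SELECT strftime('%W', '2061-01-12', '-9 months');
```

First apply '-9 months': 2061-01-12 → 2060-04-12.
2060-04-12 is a Monday. SQLite's %W counts Mondays since the year started; the result is 15.

15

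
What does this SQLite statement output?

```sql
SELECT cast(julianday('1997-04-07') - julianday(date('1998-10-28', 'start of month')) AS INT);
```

`start of month` rewinds 1998-10-28 to 1998-10-01.
23 days remain in April 1997 after the 7th (30 − 7).
Full months from May 1997 through September 1998 contribute their day counts.
Then 1 day into October 1998.
Total: 23 + 31 + 30 + 31 + 31 + 30 + 31 + 30 + 31 + 31 + 28 + 31 + 30 + 31 + 30 + 31 + 31 + 30 + 1 = 542.
The subtraction is earlier − later, so the result is −542 → -542.

-542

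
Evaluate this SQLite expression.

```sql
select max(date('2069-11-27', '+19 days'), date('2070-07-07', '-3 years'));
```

date('2069-11-27', '+19 days') → 2069-12-16.
date('2070-07-07', '-3 years') → 2067-07-07.
Later of the two is 2069-12-16.

2069-12-16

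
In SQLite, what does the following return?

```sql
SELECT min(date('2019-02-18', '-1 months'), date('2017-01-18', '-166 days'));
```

date('2019-02-18', '-1 months') → 2019-01-18.
date('2017-01-18', '-166 days') → 2016-08-05.
Earlier of the two is 2016-08-05.

2016-08-05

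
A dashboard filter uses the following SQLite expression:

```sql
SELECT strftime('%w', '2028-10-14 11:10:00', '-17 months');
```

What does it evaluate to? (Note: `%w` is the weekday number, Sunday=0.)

5

First apply '-17 months': 2028-10-14 11:10:00 → 2027-05-14 11:10:00.
2027-05-14 is a Friday; with Sunday=0 that is 5.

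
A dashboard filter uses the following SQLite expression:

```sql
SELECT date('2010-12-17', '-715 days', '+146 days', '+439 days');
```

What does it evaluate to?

2010-08-09

Applying '-715 days' to 2010-12-17: counting 715 days back gives 2009-01-01.
Applying '+146 days' to 2009-01-01: counting 146 days forward gives 2009-05-27.
Applying '+439 days' to 2009-05-27: counting 439 days forward gives 2010-08-09.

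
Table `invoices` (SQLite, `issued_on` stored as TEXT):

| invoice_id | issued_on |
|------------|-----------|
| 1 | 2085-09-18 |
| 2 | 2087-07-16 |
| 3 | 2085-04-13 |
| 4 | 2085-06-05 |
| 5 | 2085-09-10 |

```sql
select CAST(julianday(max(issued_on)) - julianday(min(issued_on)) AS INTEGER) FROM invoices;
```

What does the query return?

MIN = 2085-04-13, MAX = 2087-07-16.
17 days remain in April 2085 after the 13th (30 − 13).
Full months from May 2085 through June 2087 contribute their day counts.
Then 16 days into July 2087.
Total: 17 + 31 + 30 + 31 + 31 + 30 + 31 + 30 + 31 + 31 + 28 + 31 + 30 + 31 + 30 + 31 + 31 + 30 + 31 + 30 + 31 + 31 + 28 + 31 + 30 + 31 + 30 + 16 = 824.

824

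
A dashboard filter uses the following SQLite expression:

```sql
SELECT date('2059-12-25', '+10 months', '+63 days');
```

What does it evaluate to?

2060-12-27

Adding +10 months to 2059-12-25 gives 2060-10-25.
Applying '+63 days' to 2060-10-25: counting 63 days forward gives 2060-12-27.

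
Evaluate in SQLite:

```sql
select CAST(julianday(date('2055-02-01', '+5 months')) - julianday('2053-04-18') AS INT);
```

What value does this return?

Adding +5 months to 2055-02-01 gives 2055-07-01.
12 days remain in April 2053 after the 18th (30 − 18).
Full months from May 2053 through June 2055 contribute their day counts.
Then 1 day into July 2055.
Total: 12 + 31 + 30 + 31 + 31 + 30 + 31 + 30 + 31 + 31 + 28 + 31 + 30 + 31 + 30 + 31 + 31 + 30 + 31 + 30 + 31 + 31 + 28 + 31 + 30 + 31 + 30 + 1 = 804.

804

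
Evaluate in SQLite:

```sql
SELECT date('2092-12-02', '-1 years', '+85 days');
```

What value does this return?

2092-02-25

Adding -1 year to 2092-12-02 gives 2091-12-02.
Applying '+85 days' to 2091-12-02: counting 85 days forward gives 2092-02-25.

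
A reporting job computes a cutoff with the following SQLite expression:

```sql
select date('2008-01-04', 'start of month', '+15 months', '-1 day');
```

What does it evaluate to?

`start of month` rewinds 2008-01-04 to 2008-01-01.
Adding +15 months to 2008-01-01 gives 2009-04-01.
Going back 1 day from 2009-04-01 reaches 2009-03-31 (last day of March, 31 days).

2009-03-31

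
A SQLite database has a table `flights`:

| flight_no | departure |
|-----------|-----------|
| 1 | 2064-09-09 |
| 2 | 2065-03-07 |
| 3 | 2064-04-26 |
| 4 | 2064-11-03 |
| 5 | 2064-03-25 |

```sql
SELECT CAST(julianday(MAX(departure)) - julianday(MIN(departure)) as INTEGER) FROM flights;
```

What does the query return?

MIN = 2064-03-25, MAX = 2065-03-07.
6 days remain in March 2064 after the 25th (31 − 25).
Full months from April 2064 through February 2065 contribute their day counts.
Then 7 days into March 2065.
Total: 6 + 30 + 31 + 30 + 31 + 31 + 30 + 31 + 30 + 31 + 31 + 28 + 7 = 347.

347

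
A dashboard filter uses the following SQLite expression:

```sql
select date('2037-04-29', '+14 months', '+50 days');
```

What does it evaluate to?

Adding +14 months to 2037-04-29 gives 2038-06-29.
Applying '+50 days' to 2038-06-29: counting 50 days forward gives 2038-08-18.

2038-08-18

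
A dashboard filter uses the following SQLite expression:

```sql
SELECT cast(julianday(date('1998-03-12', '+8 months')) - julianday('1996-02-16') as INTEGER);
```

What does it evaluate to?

1000

Adding +8 months to 1998-03-12 gives 1998-11-12.
13 days remain in February 1996 after the 16th (29 − 16).
Full months from March 1996 through October 1998 contribute their day counts.
Then 12 days into November 1998.
Total: 13 + 31 + 30 + 31 + 30 + 31 + 31 + 30 + 31 + 30 + 31 + 31 + 28 + 31 + 30 + 31 + 30 + 31 + 31 + 30 + 31 + 30 + 31 + 31 + 28 + 31 + 30 + 31 + 30 + 31 + 31 + 30 + 31 + 12 = 1000.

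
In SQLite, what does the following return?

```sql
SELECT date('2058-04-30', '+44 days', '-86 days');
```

2058-03-19

Applying '+44 days' to 2058-04-30: counting 44 days forward gives 2058-06-13.
Applying '-86 days' to 2058-06-13: counting 86 days back gives 2058-03-19.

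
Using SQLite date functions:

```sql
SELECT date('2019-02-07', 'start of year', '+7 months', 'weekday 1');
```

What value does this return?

2019-08-05

`start of year` rewinds 2019-02-07 to 2019-01-01.
Adding +7 months to 2019-01-01 gives 2019-08-01.
`weekday 1` advances to the next Monday; 2019-08-01 is a Thursday, so it moves forward to 2019-08-05.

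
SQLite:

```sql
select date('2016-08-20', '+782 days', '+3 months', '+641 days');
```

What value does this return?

2020-10-13

Applying '+782 days' to 2016-08-20: counting 782 days forward gives 2018-10-11.
Adding +3 months to 2018-10-11 gives 2019-01-11.
Applying '+641 days' to 2019-01-11: counting 641 days forward gives 2020-10-13.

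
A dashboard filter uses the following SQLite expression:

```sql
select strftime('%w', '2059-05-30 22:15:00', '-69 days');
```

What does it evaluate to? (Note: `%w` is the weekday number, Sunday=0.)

6

First apply '-69 days': 2059-05-30 22:15:00 → 2059-03-22 22:15:00.
2059-03-22 is a Saturday; with Sunday=0 that is 6.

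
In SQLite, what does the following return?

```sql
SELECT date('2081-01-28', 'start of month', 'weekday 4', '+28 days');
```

`start of month` rewinds 2081-01-28 to 2081-01-01.
`weekday 4` advances to the next Thursday; 2081-01-01 is a Wednesday, so it moves forward to 2081-01-02.
Advancing 28 more days within January lands on 2081-01-30.

2081-01-30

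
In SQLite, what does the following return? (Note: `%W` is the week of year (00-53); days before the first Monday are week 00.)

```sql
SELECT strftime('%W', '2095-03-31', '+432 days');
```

23

First apply '+432 days': 2095-03-31 → 2096-06-05.
2096-06-05 is a Tuesday. SQLite's %W counts Mondays since the year started; the result is 23.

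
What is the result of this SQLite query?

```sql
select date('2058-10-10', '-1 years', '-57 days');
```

2057-08-14

Adding -1 year to 2058-10-10 gives 2057-10-10.
Applying '-57 days' to 2057-10-10: counting 57 days back gives 2057-08-14.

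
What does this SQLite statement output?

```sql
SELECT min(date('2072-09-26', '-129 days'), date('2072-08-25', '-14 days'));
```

date('2072-09-26', '-129 days') → 2072-05-20.
date('2072-08-25', '-14 days') → 2072-08-11.
Earlier of the two is 2072-05-20.

2072-05-20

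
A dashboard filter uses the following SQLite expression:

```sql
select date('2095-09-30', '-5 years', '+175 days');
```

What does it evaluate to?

2091-03-24

Adding -5 years to 2095-09-30 gives 2090-09-30.
Applying '+175 days' to 2090-09-30: counting 175 days forward gives 2091-03-24.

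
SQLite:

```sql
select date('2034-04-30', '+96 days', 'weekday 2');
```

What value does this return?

2034-08-08

Applying '+96 days' to 2034-04-30: counting 96 days forward gives 2034-08-04.
`weekday 2` advances to the next Tuesday; 2034-08-04 is a Friday, so it moves forward to 2034-08-08.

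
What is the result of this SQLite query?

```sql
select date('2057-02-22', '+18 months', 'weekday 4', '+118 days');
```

Adding +18 months to 2057-02-22 gives 2058-08-22.
`weekday 4` advances to the next Thursday; 2058-08-22 is already a Thursday, so it stays at 2058-08-22.
Applying '+118 days' to 2058-08-22: counting 118 days forward gives 2058-12-18.

2058-12-18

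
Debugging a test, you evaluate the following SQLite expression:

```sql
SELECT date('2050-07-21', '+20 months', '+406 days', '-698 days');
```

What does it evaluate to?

2051-06-03

Adding +20 months to 2050-07-21 gives 2052-03-21.
Applying '+406 days' to 2052-03-21: counting 406 days forward gives 2053-05-01.
Applying '-698 days' to 2053-05-01: counting 698 days back gives 2051-06-03.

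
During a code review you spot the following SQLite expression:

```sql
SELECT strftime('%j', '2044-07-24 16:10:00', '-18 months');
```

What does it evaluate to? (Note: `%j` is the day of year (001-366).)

First apply '-18 months': 2044-07-24 16:10:00 → 2043-01-24 16:10:00.
Day-of-year for 2043-01-24: days since 2043-01-01 inclusive = 24, zero-padded to 024.

024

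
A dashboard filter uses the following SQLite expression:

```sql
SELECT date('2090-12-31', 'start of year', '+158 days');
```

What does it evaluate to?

`start of year` rewinds 2090-12-31 to 2090-01-01.
Applying '+158 days' to 2090-01-01: counting 158 days forward gives 2090-06-08.

2090-06-08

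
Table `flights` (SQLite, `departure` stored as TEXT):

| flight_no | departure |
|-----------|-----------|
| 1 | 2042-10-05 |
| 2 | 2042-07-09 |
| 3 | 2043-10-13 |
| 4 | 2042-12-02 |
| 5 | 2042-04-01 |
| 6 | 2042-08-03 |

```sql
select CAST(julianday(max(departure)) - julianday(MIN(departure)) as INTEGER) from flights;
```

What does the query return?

560

MIN = 2042-04-01, MAX = 2043-10-13.
29 days remain in April 2042 after the 1st (30 − 1).
Full months from May 2042 through September 2043 contribute their day counts.
Then 13 days into October 2043.
Total: 29 + 31 + 30 + 31 + 31 + 30 + 31 + 30 + 31 + 31 + 28 + 31 + 30 + 31 + 30 + 31 + 31 + 30 + 13 = 560.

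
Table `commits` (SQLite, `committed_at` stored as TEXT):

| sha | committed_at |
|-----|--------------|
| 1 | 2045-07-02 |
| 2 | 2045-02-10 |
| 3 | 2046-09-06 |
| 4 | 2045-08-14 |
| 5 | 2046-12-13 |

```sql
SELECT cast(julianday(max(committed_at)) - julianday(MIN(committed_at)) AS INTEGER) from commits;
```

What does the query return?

671

MIN = 2045-02-10, MAX = 2046-12-13.
18 days remain in February 2045 after the 10th (28 − 10).
Full months from March 2045 through November 2046 contribute their day counts.
Then 13 days into December 2046.
Total: 18 + 31 + 30 + 31 + 30 + 31 + 31 + 30 + 31 + 30 + 31 + 31 + 28 + 31 + 30 + 31 + 30 + 31 + 31 + 30 + 31 + 30 + 13 = 671.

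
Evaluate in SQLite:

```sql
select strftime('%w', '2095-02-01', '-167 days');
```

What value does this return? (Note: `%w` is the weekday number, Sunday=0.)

3

First apply '-167 days': 2095-02-01 → 2094-08-18.
2094-08-18 is a Wednesday; with Sunday=0 that is 3.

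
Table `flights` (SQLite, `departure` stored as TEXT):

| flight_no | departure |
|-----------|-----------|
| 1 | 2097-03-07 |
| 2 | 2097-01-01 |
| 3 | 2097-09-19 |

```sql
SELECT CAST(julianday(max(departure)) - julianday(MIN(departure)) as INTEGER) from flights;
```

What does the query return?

261

MIN = 2097-01-01, MAX = 2097-09-19.
30 days remain in January 2097 after the 1st (31 − 1).
Full months from February 2097 through August 2097 contribute their day counts.
Then 19 days into September 2097.
Total: 30 + 28 + 31 + 30 + 31 + 30 + 31 + 31 + 19 = 261.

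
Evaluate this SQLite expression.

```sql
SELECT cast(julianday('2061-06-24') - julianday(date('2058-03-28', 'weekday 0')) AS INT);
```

1181

`weekday 0` advances to the next Sunday; 2058-03-28 is a Thursday, so it moves forward to 2058-03-31.
0 days remain in March 2058 after the 31st (31 − 31).
Full months from April 2058 through May 2061 contribute their day counts.
Then 24 days into June 2061.
Total: 0 + 30 + 31 + 30 + 31 + 31 + 30 + 31 + 30 + 31 + 31 + 28 + 31 + 30 + 31 + 30 + 31 + 31 + 30 + 31 + 30 + 31 + 31 + 29 + 31 + 30 + 31 + 30 + 31 + 31 + 30 + 31 + 30 + 31 + 31 + 28 + 31 + 30 + 31 + 24 = 1181.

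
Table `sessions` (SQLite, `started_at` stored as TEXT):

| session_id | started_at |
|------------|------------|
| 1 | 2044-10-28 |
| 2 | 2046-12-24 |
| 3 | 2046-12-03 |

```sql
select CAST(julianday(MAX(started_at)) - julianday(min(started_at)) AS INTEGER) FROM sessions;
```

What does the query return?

787

MIN = 2044-10-28, MAX = 2046-12-24.
3 days remain in October 2044 after the 28th (31 − 28).
Full months from November 2044 through November 2046 contribute their day counts.
Then 24 days into December 2046.
Total: 3 + 30 + 31 + 31 + 28 + 31 + 30 + 31 + 30 + 31 + 31 + 30 + 31 + 30 + 31 + 31 + 28 + 31 + 30 + 31 + 30 + 31 + 31 + 30 + 31 + 30 + 24 = 787.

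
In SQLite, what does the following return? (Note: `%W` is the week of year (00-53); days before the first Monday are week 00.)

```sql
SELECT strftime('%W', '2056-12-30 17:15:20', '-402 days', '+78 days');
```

06

First apply '-402 days', '+78 days': 2056-12-30 17:15:20 → 2056-02-10 17:15:20.
2056-02-10 is a Thursday. SQLite's %W counts Mondays since the year started; the result is 06.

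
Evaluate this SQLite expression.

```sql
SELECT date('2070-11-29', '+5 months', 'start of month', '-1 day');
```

2071-03-31

Adding +5 months to 2070-11-29 gives 2071-04-29.
`start of month` rewinds 2071-04-29 to 2071-04-01.
Going back 1 day from 2071-04-01 reaches 2071-03-31 (last day of March, 31 days).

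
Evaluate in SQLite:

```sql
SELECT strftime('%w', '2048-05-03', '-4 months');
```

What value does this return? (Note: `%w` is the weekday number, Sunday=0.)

5

First apply '-4 months': 2048-05-03 → 2048-01-03.
2048-01-03 is a Friday; with Sunday=0 that is 5.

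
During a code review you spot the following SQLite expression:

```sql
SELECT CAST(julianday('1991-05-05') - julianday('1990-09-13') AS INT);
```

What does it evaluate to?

17 days remain in September 1990 after the 13th (30 − 13).
Full months from October 1990 through April 1991 contribute their day counts.
Then 5 days into May 1991.
Total: 17 + 31 + 30 + 31 + 31 + 28 + 31 + 30 + 5 = 234.

234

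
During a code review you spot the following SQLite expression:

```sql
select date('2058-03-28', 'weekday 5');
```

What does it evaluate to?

2058-03-29

`weekday 5` advances to the next Friday; 2058-03-28 is a Thursday, so it moves forward to 2058-03-29.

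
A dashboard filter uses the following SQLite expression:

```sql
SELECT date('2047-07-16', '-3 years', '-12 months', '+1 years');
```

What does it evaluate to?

Adding -3 years to 2047-07-16 gives 2044-07-16.
Adding -12 months to 2044-07-16 gives 2043-07-16.
Adding +1 year to 2043-07-16 gives 2044-07-16.

2044-07-16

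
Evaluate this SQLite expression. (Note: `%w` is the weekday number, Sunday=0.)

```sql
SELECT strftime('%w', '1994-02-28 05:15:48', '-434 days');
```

First apply '-434 days': 1994-02-28 05:15:48 → 1992-12-21 05:15:48.
1992-12-21 is a Monday; with Sunday=0 that is 1.

1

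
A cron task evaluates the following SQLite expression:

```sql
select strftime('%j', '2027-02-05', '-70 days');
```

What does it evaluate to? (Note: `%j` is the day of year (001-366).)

First apply '-70 days': 2027-02-05 → 2026-11-27.
Day-of-year for 2026-11-27: days since 2026-01-01 inclusive = 331, zero-padded to 331.

331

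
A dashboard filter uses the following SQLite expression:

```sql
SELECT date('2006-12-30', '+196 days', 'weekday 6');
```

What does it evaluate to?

2007-07-14

Applying '+196 days' to 2006-12-30: counting 196 days forward gives 2007-07-14.
`weekday 6` advances to the next Saturday; 2007-07-14 is already a Saturday, so it stays at 2007-07-14.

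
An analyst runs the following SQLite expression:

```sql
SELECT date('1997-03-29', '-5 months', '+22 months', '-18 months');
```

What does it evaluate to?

1997-03-01

Adding -5 months to 1997-03-29 gives 1996-10-29.
Adding +22 months to 1996-10-29 gives 1998-08-29.
Adding -18 months to 1998-08-29 targets 1997-02-29. February 1997 has only 28 days, so SQLite normalizes the 1-day overflow forward to 1997-03-01.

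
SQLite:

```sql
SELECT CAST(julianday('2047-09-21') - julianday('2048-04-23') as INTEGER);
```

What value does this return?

9 days remain in September 2047 after the 21st (30 − 21).
Full months from October 2047 through March 2048 contribute their day counts.
Then 23 days into April 2048.
Total: 9 + 31 + 30 + 31 + 31 + 29 + 31 + 23 = 215.
The subtraction is earlier − later, so the result is −215 → -215.

-215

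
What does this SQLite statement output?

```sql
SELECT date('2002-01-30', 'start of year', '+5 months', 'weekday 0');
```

`start of year` rewinds 2002-01-30 to 2002-01-01.
Adding +5 months to 2002-01-01 gives 2002-06-01.
`weekday 0` advances to the next Sunday; 2002-06-01 is a Saturday, so it moves forward to 2002-06-02.

2002-06-02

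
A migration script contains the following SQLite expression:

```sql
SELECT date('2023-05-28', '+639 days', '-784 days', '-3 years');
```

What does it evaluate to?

2020-01-03

Applying '+639 days' to 2023-05-28: counting 639 days forward gives 2025-02-25.
Applying '-784 days' to 2025-02-25: counting 784 days back gives 2023-01-03.
Adding -3 years to 2023-01-03 gives 2020-01-03.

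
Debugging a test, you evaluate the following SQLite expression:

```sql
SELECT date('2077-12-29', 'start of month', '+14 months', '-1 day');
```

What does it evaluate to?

`start of month` rewinds 2077-12-29 to 2077-12-01.
Adding +14 months to 2077-12-01 gives 2079-02-01.
Going back 1 day from 2079-02-01 reaches 2079-01-31 (last day of January, 31 days).

2079-01-31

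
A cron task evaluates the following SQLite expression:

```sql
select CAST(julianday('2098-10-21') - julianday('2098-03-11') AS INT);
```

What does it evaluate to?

20 days remain in March 2098 after the 11th (31 − 11).
Full months from April 2098 through September 2098 contribute their day counts.
Then 21 days into October 2098.
Total: 20 + 30 + 31 + 30 + 31 + 31 + 30 + 21 = 224.

224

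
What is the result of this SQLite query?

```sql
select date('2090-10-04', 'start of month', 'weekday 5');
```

2090-10-06

`start of month` rewinds 2090-10-04 to 2090-10-01.
`weekday 5` advances to the next Friday; 2090-10-01 is a Sunday, so it moves forward to 2090-10-06.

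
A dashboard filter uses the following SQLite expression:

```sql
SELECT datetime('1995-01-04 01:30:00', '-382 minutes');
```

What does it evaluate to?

1995-01-03 19:08:00

382 minutes = 6h 22m; -382 minutes from 1995-01-04 01:30:00 is 1995-01-03 19:08:00 (crosses midnight).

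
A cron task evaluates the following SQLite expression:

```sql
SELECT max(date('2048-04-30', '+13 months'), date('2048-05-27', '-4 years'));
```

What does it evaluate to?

2049-05-30

date('2048-04-30', '+13 months') → 2049-05-30.
date('2048-05-27', '-4 years') → 2044-05-27.
Later of the two is 2049-05-30.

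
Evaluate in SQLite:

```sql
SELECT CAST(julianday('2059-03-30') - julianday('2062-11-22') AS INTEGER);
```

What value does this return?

-1333

1 day remains in March 2059 after the 30th (31 − 30).
Full months from April 2059 through October 2062 contribute their day counts.
Then 22 days into November 2062.
Total: 1 + 30 + 31 + 30 + 31 + 31 + 30 + 31 + 30 + 31 + 31 + 29 + 31 + 30 + 31 + 30 + 31 + 31 + 30 + 31 + 30 + 31 + 31 + 28 + 31 + 30 + 31 + 30 + 31 + 31 + 30 + 31 + 30 + 31 + 31 + 28 + 31 + 30 + 31 + 30 + 31 + 31 + 30 + 31 + 22 = 1333.
The subtraction is earlier − later, so the result is −1333 → -1333.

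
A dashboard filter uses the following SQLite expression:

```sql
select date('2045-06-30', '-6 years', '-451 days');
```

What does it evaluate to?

2038-04-05

Adding -6 years to 2045-06-30 gives 2039-06-30.
Applying '-451 days' to 2039-06-30: counting 451 days back gives 2038-04-05.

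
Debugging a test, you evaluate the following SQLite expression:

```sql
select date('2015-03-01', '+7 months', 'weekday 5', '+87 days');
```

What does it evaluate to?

2015-12-28

Adding +7 months to 2015-03-01 gives 2015-10-01.
`weekday 5` advances to the next Friday; 2015-10-01 is a Thursday, so it moves forward to 2015-10-02.
Applying '+87 days' to 2015-10-02: counting 87 days forward gives 2015-12-28.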